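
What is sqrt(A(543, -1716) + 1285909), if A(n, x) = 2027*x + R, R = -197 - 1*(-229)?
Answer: 3*I*sqrt(243599) ≈ 1480.7*I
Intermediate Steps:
R = 32 (R = -197 + 229 = 32)
A(n, x) = 32 + 2027*x (A(n, x) = 2027*x + 32 = 32 + 2027*x)
sqrt(A(543, -1716) + 1285909) = sqrt((32 + 2027*(-1716)) + 1285909) = sqrt((32 - 3478332) + 1285909) = sqrt(-3478300 + 1285909) = sqrt(-2192391) = 3*I*sqrt(243599)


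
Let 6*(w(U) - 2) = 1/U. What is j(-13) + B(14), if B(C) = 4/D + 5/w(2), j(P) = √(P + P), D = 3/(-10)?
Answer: -164/15 + I*√26 ≈ -10.933 + 5.099*I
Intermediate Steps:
w(U) = 2 + 1/(6*U)
D = -3/10 (D = 3*(-⅒) = -3/10 ≈ -0.30000)
j(P) = √2*√P (j(P) = √(2*P) = √2*√P)
B(C) = -164/15 (B(C) = 4/(-3/10) + 5/(2 + (⅙)/2) = 4*(-10/3) + 5/(2 + (⅙)*(½)) = -40/3 + 5/(2 + 1/12) = -40/3 + 5/(25/12) = -40/3 + 5*(12/25) = -40/3 + 12/5 = -164/15)
j(-13) + B(14) = √2*√(-13) - 164/15 = √2*(I*√13) - 164/15 = I*√26 - 164/15 = -164/15 + I*√26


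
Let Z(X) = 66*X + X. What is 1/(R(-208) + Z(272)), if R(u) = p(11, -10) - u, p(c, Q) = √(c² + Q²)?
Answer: 18432/339738403 - √221/339738403 ≈ 5.4210e-5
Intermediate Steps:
Z(X) = 67*X
p(c, Q) = √(Q² + c²)
R(u) = √221 - u (R(u) = √((-10)² + 11²) - u = √(100 + 121) - u = √221 - u)
1/(R(-208) + Z(272)) = 1/((√221 - 1*(-208)) + 67*272) = 1/((√221 + 208) + 18224) = 1/((208 + √221) + 18224) = 1/(18432 + √221)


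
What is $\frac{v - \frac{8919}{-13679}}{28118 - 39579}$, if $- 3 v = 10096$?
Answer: $\frac{138076427}{470325057} \approx 0.29358$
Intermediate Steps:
$v = - \frac{10096}{3}$ ($v = \left(- \frac{1}{3}\right) 10096 = - \frac{10096}{3} \approx -3365.3$)
$\frac{v - \frac{8919}{-13679}}{28118 - 39579} = \frac{- \frac{10096}{3} - \frac{8919}{-13679}}{28118 - 39579} = \frac{- \frac{10096}{3} - - \frac{8919}{13679}}{-11461} = \left(- \frac{10096}{3} + \frac{8919}{13679}\right) \left(- \frac{1}{11461}\right) = \left(- \frac{138076427}{41037}\right) \left(- \frac{1}{11461}\right) = \frac{138076427}{470325057}$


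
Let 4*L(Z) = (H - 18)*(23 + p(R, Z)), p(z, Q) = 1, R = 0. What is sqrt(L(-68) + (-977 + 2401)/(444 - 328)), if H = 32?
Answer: 2*sqrt(20242)/29 ≈ 9.8120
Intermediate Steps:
L(Z) = 84 (L(Z) = ((32 - 18)*(23 + 1))/4 = (14*24)/4 = (1/4)*336 = 84)
sqrt(L(-68) + (-977 + 2401)/(444 - 328)) = sqrt(84 + (-977 + 2401)/(444 - 328)) = sqrt(84 + 1424/116) = sqrt(84 + 1424*(1/116)) = sqrt(84 + 356/29) = sqrt(2792/29) = 2*sqrt(20242)/29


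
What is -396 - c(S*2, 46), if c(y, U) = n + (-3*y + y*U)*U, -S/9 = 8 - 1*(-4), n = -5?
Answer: 426857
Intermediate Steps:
S = -108 (S = -9*(8 - 1*(-4)) = -9*(8 + 4) = -9*12 = -108)
c(y, U) = -5 + U*(-3*y + U*y) (c(y, U) = -5 + (-3*y + y*U)*U = -5 + (-3*y + U*y)*U = -5 + U*(-3*y + U*y))
-396 - c(S*2, 46) = -396 - (-5 - 108*2*46**2 - 3*46*(-108*2)) = -396 - (-5 - 216*2116 - 3*46*(-216)) = -396 - (-5 - 457056 + 29808) = -396 - 1*(-427253) = -396 + 427253 = 426857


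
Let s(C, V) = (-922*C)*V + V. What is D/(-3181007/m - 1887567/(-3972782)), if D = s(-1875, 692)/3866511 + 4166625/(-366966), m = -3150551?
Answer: 568781087555797721339309/2833536330841539393411 ≈ 200.73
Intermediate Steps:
s(C, V) = V - 922*C*V (s(C, V) = -922*C*V + V = V - 922*C*V)
D = 46987727057233/157653119514 (D = (692*(1 - 922*(-1875)))/3866511 + 4166625/(-366966) = (692*(1 + 1728750))*(1/3866511) + 4166625*(-1/366966) = (692*1728751)*(1/3866511) - 1388875/122322 = 1196295692*(1/3866511) - 1388875/122322 = 1196295692/3866511 - 1388875/122322 = 46987727057233/157653119514 ≈ 298.04)
D/(-3181007/m - 1887567/(-3972782)) = 46987727057233/(157653119514*(-3181007/(-3150551) - 1887567/(-3972782))) = 46987727057233/(157653119514*(-3181007*(-1/3150551) - 1887567*(-1/3972782))) = 46987727057233/(157653119514*(67681/67033 + 171597/361162)) = 46987727057233/(157653119514*(35946467023/24209772346)) = (46987727057233/157653119514)*(24209772346/35946467023) = 568781087555797721339309/2833536330841539393411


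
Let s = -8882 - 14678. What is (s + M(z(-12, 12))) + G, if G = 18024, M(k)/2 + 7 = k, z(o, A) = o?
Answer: -5574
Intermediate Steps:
M(k) = -14 + 2*k
s = -23560
(s + M(z(-12, 12))) + G = (-23560 + (-14 + 2*(-12))) + 18024 = (-23560 + (-14 - 24)) + 18024 = (-23560 - 38) + 18024 = -23598 + 18024 = -5574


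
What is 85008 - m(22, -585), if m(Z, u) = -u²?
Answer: 427233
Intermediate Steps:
85008 - m(22, -585) = 85008 - (-1)*(-585)² = 85008 - (-1)*342225 = 85008 - 1*(-342225) = 85008 + 342225 = 427233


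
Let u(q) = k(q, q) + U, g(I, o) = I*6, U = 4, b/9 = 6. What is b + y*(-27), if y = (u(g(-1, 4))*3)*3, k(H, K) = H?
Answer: 540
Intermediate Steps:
b = 54 (b = 9*6 = 54)
g(I, o) = 6*I
u(q) = 4 + q (u(q) = q + 4 = 4 + q)
y = -18 (y = ((4 + 6*(-1))*3)*3 = ((4 - 6)*3)*3 = -2*3*3 = -6*3 = -18)
b + y*(-27) = 54 - 18*(-27) = 54 + 486 = 540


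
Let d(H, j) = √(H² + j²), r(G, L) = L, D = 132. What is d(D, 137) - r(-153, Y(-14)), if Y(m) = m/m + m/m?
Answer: -2 + √36193 ≈ 188.24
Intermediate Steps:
Y(m) = 2 (Y(m) = 1 + 1 = 2)
d(D, 137) - r(-153, Y(-14)) = √(132² + 137²) - 1*2 = √(17424 + 18769) - 2 = √36193 - 2 = -2 + √36193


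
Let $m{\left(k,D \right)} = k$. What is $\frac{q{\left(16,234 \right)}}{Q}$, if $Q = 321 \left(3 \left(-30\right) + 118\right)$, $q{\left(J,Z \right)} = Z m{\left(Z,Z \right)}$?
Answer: $\frac{4563}{749} \approx 6.0921$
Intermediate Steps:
$q{\left(J,Z \right)} = Z^{2}$ ($q{\left(J,Z \right)} = Z Z = Z^{2}$)
$Q = 8988$ ($Q = 321 \left(-90 + 118\right) = 321 \cdot 28 = 8988$)
$\frac{q{\left(16,234 \right)}}{Q} = \frac{234^{2}}{8988} = 54756 \cdot \frac{1}{8988} = \frac{4563}{749}$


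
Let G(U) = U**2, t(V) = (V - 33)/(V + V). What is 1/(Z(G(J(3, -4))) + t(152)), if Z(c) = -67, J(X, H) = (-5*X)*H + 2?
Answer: -304/20249 ≈ -0.015013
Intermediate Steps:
t(V) = (-33 + V)/(2*V) (t(V) = (-33 + V)/((2*V)) = (-33 + V)*(1/(2*V)) = (-33 + V)/(2*V))
J(X, H) = 2 - 5*H*X (J(X, H) = -5*H*X + 2 = 2 - 5*H*X)
1/(Z(G(J(3, -4))) + t(152)) = 1/(-67 + (1/2)*(-33 + 152)/152) = 1/(-67 + (1/2)*(1/152)*119) = 1/(-67 + 119/304) = 1/(-20249/304) = -304/20249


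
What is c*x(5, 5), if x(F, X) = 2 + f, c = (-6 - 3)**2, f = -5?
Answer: -243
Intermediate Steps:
c = 81 (c = (-9)**2 = 81)
x(F, X) = -3 (x(F, X) = 2 - 5 = -3)
c*x(5, 5) = 81*(-3) = -243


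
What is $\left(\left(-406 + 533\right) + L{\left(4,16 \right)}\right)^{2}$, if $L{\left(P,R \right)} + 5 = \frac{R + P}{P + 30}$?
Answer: $\frac{4343056}{289} \approx 15028.0$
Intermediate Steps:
$L{\left(P,R \right)} = -5 + \frac{P + R}{30 + P}$ ($L{\left(P,R \right)} = -5 + \frac{R + P}{P + 30} = -5 + \frac{P + R}{30 + P}$)
$\left(\left(-406 + 533\right) + L{\left(4,16 \right)}\right)^{2} = \left(\left(-406 + 533\right) + \frac{-150 + 16 - 16}{30 + 4}\right)^{2} = \left(127 + \frac{-150 + 16 - 16}{34}\right)^{2} = \left(127 + \frac{1}{34} \left(-150\right)\right)^{2} = \left(127 - \frac{75}{17}\right)^{2} = \left(\frac{2084}{17}\right)^{2} = \frac{4343056}{289}$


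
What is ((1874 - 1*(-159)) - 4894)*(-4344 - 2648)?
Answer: 20004112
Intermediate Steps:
((1874 - 1*(-159)) - 4894)*(-4344 - 2648) = ((1874 + 159) - 4894)*(-6992) = (2033 - 4894)*(-6992) = -2861*(-6992) = 20004112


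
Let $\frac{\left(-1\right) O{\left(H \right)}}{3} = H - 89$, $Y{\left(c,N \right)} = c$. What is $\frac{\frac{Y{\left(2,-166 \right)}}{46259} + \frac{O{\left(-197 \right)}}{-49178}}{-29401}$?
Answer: $\frac{19795933}{33442536461951} \approx 5.9194 \cdot 10^{-7}$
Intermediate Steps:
$O{\left(H \right)} = 267 - 3 H$ ($O{\left(H \right)} = - 3 \left(H - 89\right) = - 3 \left(-89 + H\right) = 267 - 3 H$)
$\frac{\frac{Y{\left(2,-166 \right)}}{46259} + \frac{O{\left(-197 \right)}}{-49178}}{-29401} = \frac{\frac{2}{46259} + \frac{267 - -591}{-49178}}{-29401} = \left(2 \cdot \frac{1}{46259} + \left(267 + 591\right) \left(- \frac{1}{49178}\right)\right) \left(- \frac{1}{29401}\right) = \left(\frac{2}{46259} + 858 \left(- \frac{1}{49178}\right)\right) \left(- \frac{1}{29401}\right) = \left(\frac{2}{46259} - \frac{429}{24589}\right) \left(- \frac{1}{29401}\right) = \left(- \frac{19795933}{1137462551}\right) \left(- \frac{1}{29401}\right) = \frac{19795933}{33442536461951}$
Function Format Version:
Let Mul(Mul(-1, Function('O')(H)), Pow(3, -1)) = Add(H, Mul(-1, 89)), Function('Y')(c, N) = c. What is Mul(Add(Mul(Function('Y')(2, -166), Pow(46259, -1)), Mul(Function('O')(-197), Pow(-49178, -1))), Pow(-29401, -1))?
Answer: Rational(19795933, 33442536461951) ≈ 5.9194e-7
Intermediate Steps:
Function('O')(H) = Add(267, Mul(-3, H)) (Function('O')(H) = Mul(-3, Add(H, Mul(-1, 89))) = Mul(-3, Add(H, -89)) = Mul(-3, Add(-89, H)) = Add(267, Mul(-3, H)))
Mul(Add(Mul(Function('Y')(2, -166), Pow(46259, -1)), Mul(Function('O')(-197), Pow(-49178, -1))), Pow(-29401, -1)) = Mul(Add(Mul(2, Pow(46259, -1)), Mul(Add(267, Mul(-3, -197)), Pow(-49178, -1))), Pow(-29401, -1)) = Mul(Add(Mul(2, Rational(1, 46259)), Mul(Add(267, 591), Rational(-1, 49178))), Rational(-1, 29401)) = Mul(Add(Rational(2, 46259), Mul(858, Rational(-1, 49178))), Rational(-1, 29401)) = Mul(Add(Rational(2, 46259), Rational(-429, 24589)), Rational(-1, 29401)) = Mul(Rational(-19795933, 1137462551), Rational(-1, 29401)) = Rational(19795933, 33442536461951)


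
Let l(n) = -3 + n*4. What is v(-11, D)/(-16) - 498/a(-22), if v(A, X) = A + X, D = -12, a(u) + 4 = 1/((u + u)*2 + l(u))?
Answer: 480921/3824 ≈ 125.76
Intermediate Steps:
l(n) = -3 + 4*n
a(u) = -4 + 1/(-3 + 8*u) (a(u) = -4 + 1/((u + u)*2 + (-3 + 4*u)) = -4 + 1/((2*u)*2 + (-3 + 4*u)) = -4 + 1/(4*u + (-3 + 4*u)) = -4 + 1/(-3 + 8*u))
v(-11, D)/(-16) - 498/a(-22) = (-11 - 12)/(-16) - 498*(-3 + 8*(-22))/(13 - 32*(-22)) = -23*(-1/16) - 498*(-3 - 176)/(13 + 704) = 23/16 - 498/(717/(-179)) = 23/16 - 498/((-1/179*717)) = 23/16 - 498/(-717/179) = 23/16 - 498*(-179/717) = 23/16 + 29714/239 = 480921/3824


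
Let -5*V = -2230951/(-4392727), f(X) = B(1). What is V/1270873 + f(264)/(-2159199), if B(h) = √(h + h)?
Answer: -2230951/27912990703355 - √2/2159199 ≈ -7.3490e-7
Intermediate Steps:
B(h) = √2*√h (B(h) = √(2*h) = √2*√h)
f(X) = √2 (f(X) = √2*√1 = √2*1 = √2)
V = -2230951/21963635 (V = -(-2230951)/(5*(-4392727)) = -(-2230951)*(-1)/(5*4392727) = -⅕*2230951/4392727 = -2230951/21963635 ≈ -0.10157)
V/1270873 + f(264)/(-2159199) = -2230951/21963635/1270873 + √2/(-2159199) = -2230951/21963635*1/1270873 + √2*(-1/2159199) = -2230951/27912990703355 - √2/2159199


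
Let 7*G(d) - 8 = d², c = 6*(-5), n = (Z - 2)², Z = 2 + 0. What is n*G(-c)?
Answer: 0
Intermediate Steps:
Z = 2
n = 0 (n = (2 - 2)² = 0² = 0)
c = -30
G(d) = 8/7 + d²/7
n*G(-c) = 0*(8/7 + (-1*(-30))²/7) = 0*(8/7 + (⅐)*30²) = 0*(8/7 + (⅐)*900) = 0*(8/7 + 900/7) = 0*(908/7) = 0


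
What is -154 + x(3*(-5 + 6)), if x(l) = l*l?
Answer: -145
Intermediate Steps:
x(l) = l**2
-154 + x(3*(-5 + 6)) = -154 + (3*(-5 + 6))**2 = -154 + (3*1)**2 = -154 + 3**2 = -154 + 9 = -145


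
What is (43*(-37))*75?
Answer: -119325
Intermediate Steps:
(43*(-37))*75 = -1591*75 = -119325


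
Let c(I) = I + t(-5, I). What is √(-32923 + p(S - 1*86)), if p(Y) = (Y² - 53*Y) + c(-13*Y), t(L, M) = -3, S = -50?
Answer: 3*I*√606 ≈ 73.851*I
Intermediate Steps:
c(I) = -3 + I (c(I) = I - 3 = -3 + I)
p(Y) = -3 + Y² - 66*Y (p(Y) = (Y² - 53*Y) + (-3 - 13*Y) = -3 + Y² - 66*Y)
√(-32923 + p(S - 1*86)) = √(-32923 + (-3 + (-50 - 1*86)² - 66*(-50 - 1*86))) = √(-32923 + (-3 + (-50 - 86)² - 66*(-50 - 86))) = √(-32923 + (-3 + (-136)² - 66*(-136))) = √(-32923 + (-3 + 18496 + 8976)) = √(-32923 + 27469) = √(-5454) = 3*I*√606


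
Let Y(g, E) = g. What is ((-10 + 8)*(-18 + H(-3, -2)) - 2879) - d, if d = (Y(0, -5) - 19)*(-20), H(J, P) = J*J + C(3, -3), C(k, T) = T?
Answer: -3235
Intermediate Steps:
H(J, P) = -3 + J² (H(J, P) = J*J - 3 = J² - 3 = -3 + J²)
d = 380 (d = (0 - 19)*(-20) = -19*(-20) = 380)
((-10 + 8)*(-18 + H(-3, -2)) - 2879) - d = ((-10 + 8)*(-18 + (-3 + (-3)²)) - 2879) - 1*380 = (-2*(-18 + (-3 + 9)) - 2879) - 380 = (-2*(-18 + 6) - 2879) - 380 = (-2*(-12) - 2879) - 380 = (24 - 2879) - 380 = -2855 - 380 = -3235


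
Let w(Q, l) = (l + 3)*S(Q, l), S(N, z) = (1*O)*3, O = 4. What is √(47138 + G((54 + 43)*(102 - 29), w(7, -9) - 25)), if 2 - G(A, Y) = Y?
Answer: √47237 ≈ 217.34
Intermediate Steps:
S(N, z) = 12 (S(N, z) = (1*4)*3 = 4*3 = 12)
w(Q, l) = 36 + 12*l (w(Q, l) = (l + 3)*12 = (3 + l)*12 = 36 + 12*l)
G(A, Y) = 2 - Y
√(47138 + G((54 + 43)*(102 - 29), w(7, -9) - 25)) = √(47138 + (2 - ((36 + 12*(-9)) - 25))) = √(47138 + (2 - ((36 - 108) - 25))) = √(47138 + (2 - (-72 - 25))) = √(47138 + (2 - 1*(-97))) = √(47138 + (2 + 97)) = √(47138 + 99) = √47237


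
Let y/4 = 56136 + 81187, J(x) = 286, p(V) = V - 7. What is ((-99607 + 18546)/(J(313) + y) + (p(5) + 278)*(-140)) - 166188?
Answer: -112569043645/549578 ≈ -2.0483e+5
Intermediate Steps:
p(V) = -7 + V
y = 549292 (y = 4*(56136 + 81187) = 4*137323 = 549292)
((-99607 + 18546)/(J(313) + y) + (p(5) + 278)*(-140)) - 166188 = ((-99607 + 18546)/(286 + 549292) + ((-7 + 5) + 278)*(-140)) - 166188 = (-81061/549578 + (-2 + 278)*(-140)) - 166188 = (-81061*1/549578 + 276*(-140)) - 166188 = (-81061/549578 - 38640) - 166188 = -21235774981/549578 - 166188 = -112569043645/549578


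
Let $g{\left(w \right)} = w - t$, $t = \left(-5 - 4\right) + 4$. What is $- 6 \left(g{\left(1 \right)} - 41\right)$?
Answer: $210$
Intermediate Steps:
$t = -5$ ($t = -9 + 4 = -5$)
$g{\left(w \right)} = 5 + w$ ($g{\left(w \right)} = w - -5 = w + 5 = 5 + w$)
$- 6 \left(g{\left(1 \right)} - 41\right) = - 6 \left(\left(5 + 1\right) - 41\right) = - 6 \left(6 - 41\right) = \left(-6\right) \left(-35\right) = 210$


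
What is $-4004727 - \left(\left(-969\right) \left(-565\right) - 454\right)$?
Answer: $-4551758$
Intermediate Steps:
$-4004727 - \left(\left(-969\right) \left(-565\right) - 454\right) = -4004727 - \left(547485 - 454\right) = -4004727 - 547031 = -4551758$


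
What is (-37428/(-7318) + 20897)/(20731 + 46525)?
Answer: 76480837/246089704 ≈ 0.31078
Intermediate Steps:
(-37428/(-7318) + 20897)/(20731 + 46525) = (-37428*(-1/7318) + 20897)/67256 = (18714/3659 + 20897)*(1/67256) = (76480837/3659)*(1/67256) = 76480837/246089704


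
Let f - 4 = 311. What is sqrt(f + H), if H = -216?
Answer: 3*sqrt(11) ≈ 9.9499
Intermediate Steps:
f = 315 (f = 4 + 311 = 315)
sqrt(f + H) = sqrt(315 - 216) = sqrt(99) = 3*sqrt(11)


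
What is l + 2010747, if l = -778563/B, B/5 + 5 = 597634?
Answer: 6008402815752/2988145 ≈ 2.0107e+6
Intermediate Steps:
B = 2988145 (B = -25 + 5*597634 = -25 + 2988170 = 2988145)
l = -778563/2988145 ≈ -0.26055
l + 2010747 = -778563/2988145 + 2010747 = 6008402815752/2988145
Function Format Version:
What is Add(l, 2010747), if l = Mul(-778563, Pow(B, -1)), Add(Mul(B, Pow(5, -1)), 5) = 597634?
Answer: Rational(6008402815752, 2988145) ≈ 2.0107e+6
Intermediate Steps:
B = 2988145 (B = Add(-25, Mul(5, 597634)) = Add(-25, 2988170) = 2988145)
l = Rational(-778563, 2988145) (l = Mul(-778563, Pow(2988145, -1)) = Mul(-778563, Rational(1, 2988145)) = Rational(-778563, 2988145) ≈ -0.26055)
Add(l, 2010747) = Add(Rational(-778563, 2988145), 2010747) = Rational(6008402815752, 2988145)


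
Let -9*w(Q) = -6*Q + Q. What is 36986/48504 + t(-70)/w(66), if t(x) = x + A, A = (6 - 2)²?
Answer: -947297/1333860 ≈ -0.71019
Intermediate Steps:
w(Q) = 5*Q/9 (w(Q) = -(-6*Q + Q)/9 = -(-5)*Q/9 = 5*Q/9)
A = 16 (A = 4² = 16)
t(x) = 16 + x (t(x) = x + 16 = 16 + x)
36986/48504 + t(-70)/w(66) = 36986/48504 + (16 - 70)/(((5/9)*66)) = 36986*(1/48504) - 54/110/3 = 18493/24252 - 54*3/110 = 18493/24252 - 81/55 = -947297/1333860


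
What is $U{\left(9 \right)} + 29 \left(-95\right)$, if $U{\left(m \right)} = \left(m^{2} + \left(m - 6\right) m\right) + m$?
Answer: $-2638$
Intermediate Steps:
$U{\left(m \right)} = m + m^{2} + m \left(-6 + m\right)$ ($U{\left(m \right)} = \left(m^{2} + \left(-6 + m\right) m\right) + m = \left(m^{2} + m \left(-6 + m\right)\right) + m = m + m^{2} + m \left(-6 + m\right)$)
$U{\left(9 \right)} + 29 \left(-95\right) = 9 \left(-5 + 2 \cdot 9\right) + 29 \left(-95\right) = 9 \left(-5 + 18\right) - 2755 = 9 \cdot 13 - 2755 = 117 - 2755 = -2638$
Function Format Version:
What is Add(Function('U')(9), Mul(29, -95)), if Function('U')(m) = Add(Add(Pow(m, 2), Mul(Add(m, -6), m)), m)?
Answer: -2638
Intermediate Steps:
Function('U')(m) = Add(m, Pow(m, 2), Mul(m, Add(-6, m))) (Function('U')(m) = Add(Add(Pow(m, 2), Mul(Add(-6, m), m)), m) = Add(Add(Pow(m, 2), Mul(m, Add(-6, m))), m) = Add(m, Pow(m, 2), Mul(m, Add(-6, m))))
Add(Function('U')(9), Mul(29, -95)) = Add(Mul(9, Add(-5, Mul(2, 9))), Mul(29, -95)) = Add(Mul(9, Add(-5, 18)), -2755) = Add(Mul(9, 13), -2755) = Add(117, -2755) = -2638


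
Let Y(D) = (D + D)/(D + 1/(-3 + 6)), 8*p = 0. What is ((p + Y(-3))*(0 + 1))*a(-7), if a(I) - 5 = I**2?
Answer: 243/2 ≈ 121.50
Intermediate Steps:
p = 0 (p = (1/8)*0 = 0)
Y(D) = 2*D/(1/3 + D) (Y(D) = (2*D)/(D + 1/3) = (2*D)/(1/3 + D) = 2*D/(1/3 + D))
a(I) = 5 + I**2
((p + Y(-3))*(0 + 1))*a(-7) = ((0 + 6*(-3)/(1 + 3*(-3)))*(0 + 1))*(5 + (-7)**2) = ((0 + 6*(-3)/(1 - 9))*1)*(5 + 49) = ((0 + 6*(-3)/(-8))*1)*54 = ((0 + 6*(-3)*(-1/8))*1)*54 = ((0 + 9/4)*1)*54 = ((9/4)*1)*54 = (9/4)*54 = 243/2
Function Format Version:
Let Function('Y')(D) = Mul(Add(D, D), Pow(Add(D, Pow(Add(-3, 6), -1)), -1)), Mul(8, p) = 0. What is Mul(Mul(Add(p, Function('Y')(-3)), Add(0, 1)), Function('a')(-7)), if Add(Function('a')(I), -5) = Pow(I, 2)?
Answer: Rational(243, 2) ≈ 121.50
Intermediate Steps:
p = 0 (p = Mul(Rational(1, 8), 0) = 0)
Function('Y')(D) = Mul(2, D, Pow(Add(Rational(1, 3), D), -1)) (Function('Y')(D) = Mul(Mul(2, D), Pow(Add(D, Pow(3, -1)), -1)) = Mul(Mul(2, D), Pow(Add(D, Rational(1, 3)), -1)) = Mul(Mul(2, D), Pow(Add(Rational(1, 3), D), -1)) = Mul(2, D, Pow(Add(Rational(1, 3), D), -1)))
Function('a')(I) = Add(5, Pow(I, 2))
Mul(Mul(Add(p, Function('Y')(-3)), Add(0, 1)), Function('a')(-7)) = Mul(Mul(Add(0, Mul(6, -3, Pow(Add(1, Mul(3, -3)), -1))), Add(0, 1)), Add(5, Pow(-7, 2))) = Mul(Mul(Add(0, Mul(6, -3, Pow(Add(1, -9), -1))), 1), Add(5, 49)) = Mul(Mul(Add(0, Mul(6, -3, Pow(-8, -1))), 1), 54) = Mul(Mul(Add(0, Mul(6, -3, Rational(-1, 8))), 1), 54) = Mul(Mul(Add(0, Rational(9, 4)), 1), 54) = Mul(Mul(Rational(9, 4), 1), 54) = Mul(Rational(9, 4), 54) = Rational(243, 2)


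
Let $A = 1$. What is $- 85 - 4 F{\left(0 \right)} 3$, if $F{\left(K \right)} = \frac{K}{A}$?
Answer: $0$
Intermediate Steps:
$F{\left(K \right)} = K$ ($F{\left(K \right)} = \frac{K}{1} = K 1 = K$)
$- 85 - 4 F{\left(0 \right)} 3 = - 85 \left(-4\right) 0 \cdot 3 = - 85 \cdot 0 \cdot 3 = \left(-85\right) 0 = 0$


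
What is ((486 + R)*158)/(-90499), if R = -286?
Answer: -31600/90499 ≈ -0.34917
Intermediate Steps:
((486 + R)*158)/(-90499) = ((486 - 286)*158)/(-90499) = (200*158)*(-1/90499) = 31600*(-1/90499) = -31600/90499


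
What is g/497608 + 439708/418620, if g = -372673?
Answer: 15698461801/52077165240 ≈ 0.30145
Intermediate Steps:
g/497608 + 439708/418620 = -372673/497608 + 439708/418620 = -372673*1/497608 + 439708*(1/418620) = -372673/497608 + 109927/104655 = 15698461801/52077165240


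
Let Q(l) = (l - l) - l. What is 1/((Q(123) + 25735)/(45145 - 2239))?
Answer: 21453/12806 ≈ 1.6752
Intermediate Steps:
Q(l) = -l (Q(l) = 0 - l = -l)
1/((Q(123) + 25735)/(45145 - 2239)) = 1/((-1*123 + 25735)/(45145 - 2239)) = 1/((-123 + 25735)/42906) = 1/(25612*(1/42906)) = 1/(12806/21453) = 21453/12806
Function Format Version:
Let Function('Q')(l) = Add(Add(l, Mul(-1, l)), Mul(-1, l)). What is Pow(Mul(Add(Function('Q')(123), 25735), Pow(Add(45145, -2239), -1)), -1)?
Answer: Rational(21453, 12806) ≈ 1.6752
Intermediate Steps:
Function('Q')(l) = Mul(-1, l) (Function('Q')(l) = Add(0, Mul(-1, l)) = Mul(-1, l))
Pow(Mul(Add(Function('Q')(123), 25735), Pow(Add(45145, -2239), -1)), -1) = Pow(Mul(Add(Mul(-1, 123), 25735), Pow(Add(45145, -2239), -1)), -1) = Pow(Mul(Add(-123, 25735), Pow(42906, -1)), -1) = Pow(Mul(25612, Rational(1, 42906)), -1) = Pow(Rational(12806, 21453), -1) = Rational(21453, 12806)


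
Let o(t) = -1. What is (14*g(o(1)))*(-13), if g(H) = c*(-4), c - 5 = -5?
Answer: 0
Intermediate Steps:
c = 0 (c = 5 - 5 = 0)
g(H) = 0 (g(H) = 0*(-4) = 0)
(14*g(o(1)))*(-13) = (14*0)*(-13) = 0*(-13) = 0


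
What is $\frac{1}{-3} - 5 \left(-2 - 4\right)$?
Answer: $\frac{89}{3} \approx 29.667$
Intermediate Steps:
$\frac{1}{-3} - 5 \left(-2 - 4\right) = - \frac{1}{3} - 5 \left(-2 - 4\right) = - \frac{1}{3} - -30 = - \frac{1}{3} + 30 = \frac{89}{3}$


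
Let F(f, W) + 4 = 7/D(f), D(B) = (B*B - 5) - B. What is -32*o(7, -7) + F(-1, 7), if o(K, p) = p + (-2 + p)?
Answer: 1517/3 ≈ 505.67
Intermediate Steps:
D(B) = -5 + B² - B (D(B) = (B² - 5) - B = (-5 + B²) - B = -5 + B² - B)
o(K, p) = -2 + 2*p
F(f, W) = -4 + 7/(-5 + f² - f)
-32*o(7, -7) + F(-1, 7) = -32*(-2 + 2*(-7)) + (-27 - 4*(-1) + 4*(-1)²)/(5 - 1 - 1*(-1)²) = -32*(-2 - 14) + (-27 + 4 + 4*1)/(5 - 1 - 1*1) = -32*(-16) + (-27 + 4 + 4)/(5 - 1 - 1) = 512 - 19/3 = 1517/3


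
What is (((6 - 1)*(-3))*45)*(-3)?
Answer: 2025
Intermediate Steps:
(((6 - 1)*(-3))*45)*(-3) = ((5*(-3))*45)*(-3) = -15*45*(-3) = -675*(-3) = 2025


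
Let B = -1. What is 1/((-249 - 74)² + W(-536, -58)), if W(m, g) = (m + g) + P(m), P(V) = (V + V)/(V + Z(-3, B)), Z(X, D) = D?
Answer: 537/55706767 ≈ 9.6398e-6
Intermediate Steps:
P(V) = 2*V/(-1 + V) (P(V) = (V + V)/(V - 1) = (2*V)/(-1 + V) = 2*V/(-1 + V))
W(m, g) = g + m + 2*m/(-1 + m) (W(m, g) = (m + g) + 2*m/(-1 + m) = (g + m) + 2*m/(-1 + m) = g + m + 2*m/(-1 + m))
1/((-249 - 74)² + W(-536, -58)) = 1/((-249 - 74)² + (2*(-536) + (-1 - 536)*(-58 - 536))/(-1 - 536)) = 1/((-323)² + (-1072 - 537*(-594))/(-537)) = 1/(104329 - (-1072 + 318978)/537) = 1/(104329 - 1/537*317906) = 1/(104329 - 317906/537) = 1/(55706767/537) = 537/55706767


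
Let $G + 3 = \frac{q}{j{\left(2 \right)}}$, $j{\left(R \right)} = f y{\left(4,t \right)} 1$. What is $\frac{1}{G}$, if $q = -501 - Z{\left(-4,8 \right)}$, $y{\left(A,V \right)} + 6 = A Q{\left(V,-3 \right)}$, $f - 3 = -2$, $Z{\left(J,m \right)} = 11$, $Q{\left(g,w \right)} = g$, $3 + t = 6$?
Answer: $- \frac{3}{265} \approx -0.011321$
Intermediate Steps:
$t = 3$ ($t = -3 + 6 = 3$)
$f = 1$ ($f = 3 - 2 = 1$)
$y{\left(A,V \right)} = -6 + A V$
$j{\left(R \right)} = 6$ ($j{\left(R \right)} = 1 \left(-6 + 4 \cdot 3\right) 1 = 1 \left(-6 + 12\right) 1 = 1 \cdot 6 \cdot 1 = 6 \cdot 1 = 6$)
$q = -512$ ($q = -501 - 11 = -512$)
$G = - \frac{265}{3}$ ($G = -3 - \frac{512}{6} = -3 - \frac{256}{3} = - \frac{265}{3} \approx -88.333$)
$\frac{1}{G} = \frac{1}{- \frac{265}{3}} = - \frac{3}{265}$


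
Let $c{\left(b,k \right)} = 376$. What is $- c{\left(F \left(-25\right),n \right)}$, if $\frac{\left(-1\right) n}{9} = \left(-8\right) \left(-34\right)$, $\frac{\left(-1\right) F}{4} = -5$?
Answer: $-376$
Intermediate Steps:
$F = 20$ ($F = \left(-4\right) \left(-5\right) = 20$)
$n = -2448$ ($n = - 9 \left(\left(-8\right) \left(-34\right)\right) = \left(-9\right) 272 = -2448$)
$- c{\left(F \left(-25\right),n \right)} = \left(-1\right) 376 = -376$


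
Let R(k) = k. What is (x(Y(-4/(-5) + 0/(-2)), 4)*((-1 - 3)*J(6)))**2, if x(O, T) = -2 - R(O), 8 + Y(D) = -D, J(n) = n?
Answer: 665856/25 ≈ 26634.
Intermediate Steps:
Y(D) = -8 - D
x(O, T) = -2 - O
(x(Y(-4/(-5) + 0/(-2)), 4)*((-1 - 3)*J(6)))**2 = ((-2 - (-8 - (-4/(-5) + 0/(-2))))*((-1 - 3)*6))**2 = ((-2 - (-8 - (-4*(-1/5) + 0*(-1/2))))*(-4*6))**2 = ((-2 - (-8 - (4/5 + 0)))*(-24))**2 = ((-2 - (-8 - 1*4/5))*(-24))**2 = ((-2 - (-8 - 4/5))*(-24))**2 = ((-2 - 1*(-44/5))*(-24))**2 = ((-2 + 44/5)*(-24))**2 = ((34/5)*(-24))**2 = (-816/5)**2 = 665856/25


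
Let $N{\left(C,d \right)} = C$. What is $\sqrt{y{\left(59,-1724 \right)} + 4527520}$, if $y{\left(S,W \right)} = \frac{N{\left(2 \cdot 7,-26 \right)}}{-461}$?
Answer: $\frac{3 \sqrt{106910341274}}{461} \approx 2127.8$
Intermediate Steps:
$y{\left(S,W \right)} = - \frac{14}{461}$ ($y{\left(S,W \right)} = \frac{2 \cdot 7}{-461} = 14 \left(- \frac{1}{461}\right) = - \frac{14}{461}$)
$\sqrt{y{\left(59,-1724 \right)} + 4527520} = \sqrt{- \frac{14}{461} + 4527520} = \sqrt{\frac{2087186706}{461}} = \frac{3 \sqrt{106910341274}}{461}$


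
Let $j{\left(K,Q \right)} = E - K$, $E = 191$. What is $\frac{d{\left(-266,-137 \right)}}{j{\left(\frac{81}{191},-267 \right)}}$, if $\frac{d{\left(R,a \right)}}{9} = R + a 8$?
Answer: $- \frac{1170639}{18200} \approx -64.321$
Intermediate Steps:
$d{\left(R,a \right)} = 9 R + 72 a$ ($d{\left(R,a \right)} = 9 \left(R + a 8\right) = 9 \left(R + 8 a\right) = 9 R + 72 a$)
$j{\left(K,Q \right)} = 191 - K$
$\frac{d{\left(-266,-137 \right)}}{j{\left(\frac{81}{191},-267 \right)}} = \frac{9 \left(-266\right) + 72 \left(-137\right)}{191 - \frac{81}{191}} = \frac{-2394 - 9864}{191 - 81 \cdot \frac{1}{191}} = - \frac{12258}{191 - \frac{81}{191}} = - \frac{12258}{\frac{36400}{191}} = \left(-12258\right) \frac{191}{36400} = - \frac{1170639}{18200}$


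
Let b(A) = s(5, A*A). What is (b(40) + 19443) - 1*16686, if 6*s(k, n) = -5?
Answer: 16537/6 ≈ 2756.2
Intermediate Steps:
s(k, n) = -⅚ (s(k, n) = (⅙)*(-5) = -⅚)
b(A) = -⅚
(b(40) + 19443) - 1*16686 = (-⅚ + 19443) - 1*16686 = 116653/6 - 16686 = 16537/6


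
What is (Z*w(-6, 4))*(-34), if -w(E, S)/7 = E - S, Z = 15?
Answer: -35700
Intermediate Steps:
w(E, S) = -7*E + 7*S (w(E, S) = -7*(E - S) = -7*E + 7*S)
(Z*w(-6, 4))*(-34) = (15*(-7*(-6) + 7*4))*(-34) = (15*(42 + 28))*(-34) = (15*70)*(-34) = 1050*(-34) = -35700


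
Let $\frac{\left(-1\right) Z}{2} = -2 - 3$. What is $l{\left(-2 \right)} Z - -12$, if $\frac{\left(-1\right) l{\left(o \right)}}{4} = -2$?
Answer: $92$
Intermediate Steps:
$Z = 10$ ($Z = - 2 \left(-2 - 3\right) = \left(-2\right) \left(-5\right) = 10$)
$l{\left(o \right)} = 8$ ($l{\left(o \right)} = \left(-4\right) \left(-2\right) = 8$)
$l{\left(-2 \right)} Z - -12 = 8 \cdot 10 - -12 = 80 + 12 = 92$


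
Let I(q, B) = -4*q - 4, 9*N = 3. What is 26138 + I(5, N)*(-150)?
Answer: 29738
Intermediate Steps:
N = ⅓ (N = (⅑)*3 = ⅓ ≈ 0.33333)
I(q, B) = -4 - 4*q
26138 + I(5, N)*(-150) = 26138 + (-4 - 4*5)*(-150) = 26138 + (-4 - 20)*(-150) = 26138 - 24*(-150) = 26138 + 3600 = 29738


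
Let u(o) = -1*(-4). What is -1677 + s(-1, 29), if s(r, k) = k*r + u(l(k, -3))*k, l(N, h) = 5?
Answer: -1590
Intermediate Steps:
u(o) = 4
s(r, k) = 4*k + k*r (s(r, k) = k*r + 4*k = 4*k + k*r)
-1677 + s(-1, 29) = -1677 + 29*(4 - 1) = -1677 + 29*3 = -1677 + 87 = -1590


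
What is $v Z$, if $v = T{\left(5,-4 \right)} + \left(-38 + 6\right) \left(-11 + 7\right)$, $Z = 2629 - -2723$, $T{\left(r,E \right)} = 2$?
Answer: $695760$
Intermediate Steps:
$Z = 5352$ ($Z = 2629 + 2723 = 5352$)
$v = 130$ ($v = 2 + \left(-38 + 6\right) \left(-11 + 7\right) = 2 - -128 = 2 + 128 = 130$)
$v Z = 130 \cdot 5352 = 695760$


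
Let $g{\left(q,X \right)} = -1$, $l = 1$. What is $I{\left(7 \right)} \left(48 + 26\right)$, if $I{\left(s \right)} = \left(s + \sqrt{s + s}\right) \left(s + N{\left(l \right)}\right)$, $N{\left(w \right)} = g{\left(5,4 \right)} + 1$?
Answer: $3626 + 518 \sqrt{14} \approx 5564.2$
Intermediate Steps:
$N{\left(w \right)} = 0$ ($N{\left(w \right)} = -1 + 1 = 0$)
$I{\left(s \right)} = s \left(s + \sqrt{2} \sqrt{s}\right)$ ($I{\left(s \right)} = \left(s + \sqrt{s + s}\right) \left(s + 0\right) = \left(s + \sqrt{2 s}\right) s = \left(s + \sqrt{2} \sqrt{s}\right) s = s \left(s + \sqrt{2} \sqrt{s}\right)$)
$I{\left(7 \right)} \left(48 + 26\right) = \left(7^{2} + \sqrt{2} \cdot 7^{\frac{3}{2}}\right) \left(48 + 26\right) = \left(49 + \sqrt{2} \cdot 7 \sqrt{7}\right) 74 = \left(49 + 7 \sqrt{14}\right) 74 = 3626 + 518 \sqrt{14}$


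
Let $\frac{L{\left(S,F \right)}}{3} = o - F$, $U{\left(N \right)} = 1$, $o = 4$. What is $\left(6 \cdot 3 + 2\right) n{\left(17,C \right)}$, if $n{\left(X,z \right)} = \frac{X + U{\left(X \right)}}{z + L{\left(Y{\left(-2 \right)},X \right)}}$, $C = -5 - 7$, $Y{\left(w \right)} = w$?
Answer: $- \frac{120}{17} \approx -7.0588$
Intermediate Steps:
$C = -12$
$L{\left(S,F \right)} = 12 - 3 F$ ($L{\left(S,F \right)} = 3 \left(4 - F\right) = 12 - 3 F$)
$n{\left(X,z \right)} = \frac{1 + X}{12 + z - 3 X}$ ($n{\left(X,z \right)} = \frac{X + 1}{z - \left(-12 + 3 X\right)} = \frac{1 + X}{12 + z - 3 X}$)
$\left(6 \cdot 3 + 2\right) n{\left(17,C \right)} = \left(6 \cdot 3 + 2\right) \frac{1 + 17}{12 - 12 - 51} = \left(18 + 2\right) \frac{1}{12 - 12 - 51} \cdot 18 = 20 \frac{1}{-51} \cdot 18 = 20 \left(\left(- \frac{1}{51}\right) 18\right) = 20 \left(- \frac{6}{17}\right) = - \frac{120}{17}$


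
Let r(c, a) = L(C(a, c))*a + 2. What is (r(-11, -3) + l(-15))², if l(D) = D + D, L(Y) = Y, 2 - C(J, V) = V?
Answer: 4489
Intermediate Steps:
C(J, V) = 2 - V
r(c, a) = 2 + a*(2 - c) (r(c, a) = (2 - c)*a + 2 = a*(2 - c) + 2 = 2 + a*(2 - c))
l(D) = 2*D
(r(-11, -3) + l(-15))² = ((2 - 1*(-3)*(-2 - 11)) + 2*(-15))² = ((2 - 1*(-3)*(-13)) - 30)² = ((2 - 39) - 30)² = (-37 - 30)² = (-67)² = 4489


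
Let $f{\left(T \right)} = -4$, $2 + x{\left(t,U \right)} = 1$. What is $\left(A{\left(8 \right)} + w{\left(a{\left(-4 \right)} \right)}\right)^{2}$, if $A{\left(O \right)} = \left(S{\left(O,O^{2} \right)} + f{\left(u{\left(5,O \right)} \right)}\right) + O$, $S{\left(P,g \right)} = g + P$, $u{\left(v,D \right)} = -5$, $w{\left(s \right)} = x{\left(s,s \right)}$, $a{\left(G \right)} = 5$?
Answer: $5625$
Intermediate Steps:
$x{\left(t,U \right)} = -1$ ($x{\left(t,U \right)} = -2 + 1 = -1$)
$w{\left(s \right)} = -1$
$S{\left(P,g \right)} = P + g$
$A{\left(O \right)} = -4 + O^{2} + 2 O$ ($A{\left(O \right)} = \left(\left(O + O^{2}\right) - 4\right) + O = \left(-4 + O + O^{2}\right) + O = -4 + O^{2} + 2 O$)
$\left(A{\left(8 \right)} + w{\left(a{\left(-4 \right)} \right)}\right)^{2} = \left(\left(-4 + 8^{2} + 2 \cdot 8\right) - 1\right)^{2} = \left(\left(-4 + 64 + 16\right) - 1\right)^{2} = \left(76 - 1\right)^{2} = 75^{2} = 5625$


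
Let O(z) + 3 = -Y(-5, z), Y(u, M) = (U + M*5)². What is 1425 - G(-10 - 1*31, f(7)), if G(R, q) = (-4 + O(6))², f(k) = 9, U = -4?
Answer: -465064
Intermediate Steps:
Y(u, M) = (-4 + 5*M)² (Y(u, M) = (-4 + M*5)² = (-4 + 5*M)²)
O(z) = -3 - (-4 + 5*z)²
G(R, q) = 466489 (G(R, q) = (-4 + (-3 - (-4 + 5*6)²))² = (-4 + (-3 - (-4 + 30)²))² = (-4 + (-3 - 1*26²))² = (-4 + (-3 - 1*676))² = (-4 + (-3 - 676))² = (-4 - 679)² = (-683)² = 466489)
1425 - G(-10 - 1*31, f(7)) = 1425 - 1*466489 = 1425 - 466489 = -465064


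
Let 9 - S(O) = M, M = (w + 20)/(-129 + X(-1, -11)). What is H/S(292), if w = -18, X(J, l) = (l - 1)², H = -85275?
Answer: -1279125/133 ≈ -9617.5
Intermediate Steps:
X(J, l) = (-1 + l)²
M = 2/15 (M = (-18 + 20)/(-129 + (-1 - 11)²) = 2/(-129 + (-12)²) = 2/(-129 + 144) = 2/15 ≈ 0.13333)
S(O) = 133/15 (S(O) = 9 - 1*2/15 = 9 - 2/15 = 133/15)
H/S(292) = -85275/133/15 = -85275*15/133 = -1279125/133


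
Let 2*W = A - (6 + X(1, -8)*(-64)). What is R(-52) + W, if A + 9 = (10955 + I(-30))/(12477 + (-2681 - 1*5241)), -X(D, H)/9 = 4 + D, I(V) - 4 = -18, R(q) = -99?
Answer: -7038837/4555 ≈ -1545.3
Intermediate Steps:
I(V) = -14 (I(V) = 4 - 18 = -14)
X(D, H) = -36 - 9*D (X(D, H) = -9*(4 + D) = -36 - 9*D)
A = -30054/4555 (A = -9 + (10955 - 14)/(12477 + (-2681 - 1*5241)) = -9 + 10941/(12477 + (-2681 - 5241)) = -9 + 10941/(12477 - 7922) = -9 + 10941/4555 = -30054/4555 ≈ -6.5980)
W = -6587892/4555 (W = (-30054/4555 - (6 + (-36 - 9*1)*(-64)))/2 = (-30054/4555 - (6 + (-36 - 9)*(-64)))/2 = (-30054/4555 - (6 - 45*(-64)))/2 = (-30054/4555 - (6 + 2880))/2 = (-30054/4555 - 1*2886)/2 = (-30054/4555 - 2886)/2 = (1/2)*(-13175784/4555) = -6587892/4555 ≈ -1446.3)
R(-52) + W = -99 - 6587892/4555 = -7038837/4555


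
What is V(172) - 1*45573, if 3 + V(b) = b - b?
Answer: -45576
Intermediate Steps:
V(b) = -3 (V(b) = -3 + (b - b) = -3 + 0 = -3)
V(172) - 1*45573 = -3 - 1*45573 = -3 - 45573 = -45576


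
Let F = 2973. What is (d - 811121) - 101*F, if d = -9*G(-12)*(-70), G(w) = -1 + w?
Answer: -1119584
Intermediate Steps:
d = -8190 (d = -9*(-1 - 12)*(-70) = -9*(-13)*(-70) = 117*(-70) = -8190)
(d - 811121) - 101*F = (-8190 - 811121) - 101*2973 = -819311 - 300273 = -1119584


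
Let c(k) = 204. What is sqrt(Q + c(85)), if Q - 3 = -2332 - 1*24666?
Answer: I*sqrt(26791) ≈ 163.68*I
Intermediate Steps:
Q = -26995 (Q = 3 + (-2332 - 1*24666) = 3 + (-2332 - 24666) = 3 - 26998 = -26995)
sqrt(Q + c(85)) = sqrt(-26995 + 204) = sqrt(-26791) = I*sqrt(26791)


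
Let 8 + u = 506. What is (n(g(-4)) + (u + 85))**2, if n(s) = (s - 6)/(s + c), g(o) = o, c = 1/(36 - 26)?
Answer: 521528569/1521 ≈ 3.4289e+5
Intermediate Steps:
u = 498 (u = -8 + 506 = 498)
c = 1/10 ≈ 0.10000
n(s) = (-6 + s)/(1/10 + s) (n(s) = (s - 6)/(s + 1/10) = (-6 + s)/(1/10 + s))
(n(g(-4)) + (u + 85))**2 = (10*(-6 - 4)/(1 + 10*(-4)) + (498 + 85))**2 = (10*(-10)/(1 - 40) + 583)**2 = (10*(-10)/(-39) + 583)**2 = (10*(-1/39)*(-10) + 583)**2 = (100/39 + 583)**2 = (22837/39)**2 = 521528569/1521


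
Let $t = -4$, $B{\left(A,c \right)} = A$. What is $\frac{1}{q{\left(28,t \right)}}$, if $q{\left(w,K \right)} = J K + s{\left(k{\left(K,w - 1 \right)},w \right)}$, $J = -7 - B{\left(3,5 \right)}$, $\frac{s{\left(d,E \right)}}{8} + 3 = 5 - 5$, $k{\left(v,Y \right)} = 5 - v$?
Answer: $\frac{1}{16} \approx 0.0625$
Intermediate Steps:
$s{\left(d,E \right)} = -24$ ($s{\left(d,E \right)} = -24 + 8 \left(5 - 5\right) = -24 + 8 \cdot 0 = -24 + 0 = -24$)
$J = -10$ ($J = -7 - 3 = -10$)
$q{\left(w,K \right)} = -24 - 10 K$ ($q{\left(w,K \right)} = - 10 K - 24 = -24 - 10 K$)
$\frac{1}{q{\left(28,t \right)}} = \frac{1}{-24 - -40} = \frac{1}{-24 + 40} = \frac{1}{16}$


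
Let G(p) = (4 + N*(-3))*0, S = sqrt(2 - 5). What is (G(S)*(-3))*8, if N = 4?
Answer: 0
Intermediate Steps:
S = I*sqrt(3) (S = sqrt(-3) = I*sqrt(3) ≈ 1.732*I)
G(p) = 0 (G(p) = (4 + 4*(-3))*0 = (4 - 12)*0 = -8*0 = 0)
(G(S)*(-3))*8 = (0*(-3))*8 = 0*8 = 0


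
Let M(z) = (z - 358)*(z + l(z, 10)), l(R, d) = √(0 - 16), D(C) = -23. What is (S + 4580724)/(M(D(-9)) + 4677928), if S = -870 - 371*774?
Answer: 490696547700/535733532977 + 159562800*I/535733532977 ≈ 0.91593 + 0.00029784*I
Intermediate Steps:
l(R, d) = 4*I (l(R, d) = √(-16) = 4*I)
S = -288024 (S = -870 - 287154 = -288024)
M(z) = (-358 + z)*(z + 4*I) (M(z) = (z - 358)*(z + 4*I) = (-358 + z)*(z + 4*I))
(S + 4580724)/(M(D(-9)) + 4677928) = (-288024 + 4580724)/(((-23)² - 1432*I - 23*(-358 + 4*I)) + 4677928) = 4292700/((529 - 1432*I + (8234 - 92*I)) + 4677928) = 4292700/((8763 - 1524*I) + 4677928) = 4292700/(4686691 - 1524*I) = 4292700*((4686691 + 1524*I)/21965074852057) = 104700*(4686691 + 1524*I)/535733532977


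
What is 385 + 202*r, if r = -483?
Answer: -97181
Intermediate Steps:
385 + 202*r = 385 + 202*(-483) = 385 - 97566 = -97181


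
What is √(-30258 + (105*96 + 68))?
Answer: I*√20110 ≈ 141.81*I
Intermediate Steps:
√(-30258 + (105*96 + 68)) = √(-30258 + (10080 + 68)) = √(-30258 + 10148) = √(-20110) = I*√20110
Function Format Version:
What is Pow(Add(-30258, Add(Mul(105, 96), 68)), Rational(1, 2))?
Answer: Mul(I, Pow(20110, Rational(1, 2))) ≈ Mul(141.81, I)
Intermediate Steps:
Pow(Add(-30258, Add(Mul(105, 96), 68)), Rational(1, 2)) = Pow(Add(-30258, Add(10080, 68)), Rational(1, 2)) = Pow(Add(-30258, 10148), Rational(1, 2)) = Pow(-20110, Rational(1, 2)) = Mul(I, Pow(20110, Rational(1, 2)))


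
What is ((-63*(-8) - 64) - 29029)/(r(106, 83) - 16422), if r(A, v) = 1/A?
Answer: 3030434/1740731 ≈ 1.7409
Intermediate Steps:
((-63*(-8) - 64) - 29029)/(r(106, 83) - 16422) = ((-63*(-8) - 64) - 29029)/(1/106 - 16422) = ((504 - 64) - 29029)/(1/106 - 16422) = (440 - 29029)/(-1740731/106) = -28589*(-106/1740731) = 3030434/1740731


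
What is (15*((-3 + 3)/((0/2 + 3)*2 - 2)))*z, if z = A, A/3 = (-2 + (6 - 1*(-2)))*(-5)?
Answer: 0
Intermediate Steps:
A = -90 (A = 3*((-2 + (6 - 1*(-2)))*(-5)) = 3*((-2 + (6 + 2))*(-5)) = 3*((-2 + 8)*(-5)) = 3*(6*(-5)) = 3*(-30) = -90)
z = -90
(15*((-3 + 3)/((0/2 + 3)*2 - 2)))*z = (15*((-3 + 3)/((0/2 + 3)*2 - 2)))*(-90) = (15*(0/((0*(1/2) + 3)*2 - 2)))*(-90) = (15*(0/((0 + 3)*2 - 2)))*(-90) = (15*(0/(3*2 - 2)))*(-90) = (15*(0/(6 - 2)))*(-90) = (15*(0/4))*(-90) = (15*(0*(1/4)))*(-90) = (15*0)*(-90) = 0*(-90) = 0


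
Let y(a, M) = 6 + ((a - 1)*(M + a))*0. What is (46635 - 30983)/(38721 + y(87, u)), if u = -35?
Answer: 1204/2979 ≈ 0.40416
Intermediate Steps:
y(a, M) = 6 (y(a, M) = 6 + ((-1 + a)*(M + a))*0 = 6 + 0 = 6)
(46635 - 30983)/(38721 + y(87, u)) = (46635 - 30983)/(38721 + 6) = 15652/38727 = 15652*(1/38727) = 1204/2979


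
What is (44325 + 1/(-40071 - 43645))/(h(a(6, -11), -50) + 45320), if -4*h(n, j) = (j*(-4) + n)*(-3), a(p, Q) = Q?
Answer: 3710711699/3805875863 ≈ 0.97500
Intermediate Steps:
h(n, j) = -3*j + 3*n/4 (h(n, j) = -(j*(-4) + n)*(-3)/4 = -(-4*j + n)*(-3)/4 = -(n - 4*j)*(-3)/4 = -(-3*n + 12*j)/4 = -3*j + 3*n/4)
(44325 + 1/(-40071 - 43645))/(h(a(6, -11), -50) + 45320) = (44325 + 1/(-40071 - 43645))/((-3*(-50) + (¾)*(-11)) + 45320) = (44325 + 1/(-83716))/((150 - 33/4) + 45320) = (44325 - 1/83716)/(567/4 + 45320) = 3710711699/(83716*(181847/4)) = (3710711699/83716)*(4/181847) = 3710711699/3805875863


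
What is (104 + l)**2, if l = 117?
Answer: 48841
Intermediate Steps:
(104 + l)**2 = (104 + 117)**2 = 221**2 = 48841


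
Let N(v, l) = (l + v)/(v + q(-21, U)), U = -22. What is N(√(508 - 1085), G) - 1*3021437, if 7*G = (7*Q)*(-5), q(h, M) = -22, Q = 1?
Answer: -3205743970/1061 - 17*I*√577/1061 ≈ -3.0214e+6 - 0.38488*I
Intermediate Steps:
G = -5 (G = ((7*1)*(-5))/7 = (7*(-5))/7 = (⅐)*(-35) = -5)
N(v, l) = (l + v)/(-22 + v) (N(v, l) = (l + v)/(v - 22) = (l + v)/(-22 + v))
N(√(508 - 1085), G) - 1*3021437 = (-5 + √(508 - 1085))/(-22 + √(508 - 1085)) - 1*3021437 = (-5 + √(-577))/(-22 + √(-577)) - 3021437 = (-5 + I*√577)/(-22 + I*√577) - 3021437 = -3021437 + (-5 + I*√577)/(-22 + I*√577)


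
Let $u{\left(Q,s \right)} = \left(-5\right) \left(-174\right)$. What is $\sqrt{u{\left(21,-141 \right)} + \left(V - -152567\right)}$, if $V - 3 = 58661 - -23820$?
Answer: $\sqrt{235921} \approx 485.72$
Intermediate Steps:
$u{\left(Q,s \right)} = 870$
$V = 82484$ ($V = 3 + \left(58661 - -23820\right) = 3 + \left(58661 + 23820\right) = 3 + 82481 = 82484$)
$\sqrt{u{\left(21,-141 \right)} + \left(V - -152567\right)} = \sqrt{870 + \left(82484 - -152567\right)} = \sqrt{870 + \left(82484 + 152567\right)} = \sqrt{870 + 235051} = \sqrt{235921}$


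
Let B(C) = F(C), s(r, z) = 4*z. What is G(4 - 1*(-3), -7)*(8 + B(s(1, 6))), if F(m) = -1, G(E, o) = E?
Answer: 49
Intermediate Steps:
B(C) = -1
G(4 - 1*(-3), -7)*(8 + B(s(1, 6))) = (4 - 1*(-3))*(8 - 1) = (4 + 3)*7 = 7*7 = 49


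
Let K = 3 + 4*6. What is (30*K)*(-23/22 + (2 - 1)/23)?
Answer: -205335/253 ≈ -811.60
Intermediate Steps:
K = 27 (K = 3 + 24 = 27)
(30*K)*(-23/22 + (2 - 1)/23) = (30*27)*(-23/22 + (2 - 1)/23) = 810*(-23*1/22 + 1*(1/23)) = 810*(-23/22 + 1/23) = 810*(-507/506) = -205335/253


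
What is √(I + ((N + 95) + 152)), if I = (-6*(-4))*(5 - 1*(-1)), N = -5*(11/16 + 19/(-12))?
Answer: √56949/12 ≈ 19.887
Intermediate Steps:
N = 215/48 (N = -5*(11*(1/16) + 19*(-1/12)) = -5*(11/16 - 19/12) = -5*(-43/48) = 215/48 ≈ 4.4792)
I = 144 (I = 24*(5 + 1) = 24*6 = 144)
√(I + ((N + 95) + 152)) = √(144 + ((215/48 + 95) + 152)) = √(144 + (4775/48 + 152)) = √(144 + 12071/48) = √(18983/48) = √56949/12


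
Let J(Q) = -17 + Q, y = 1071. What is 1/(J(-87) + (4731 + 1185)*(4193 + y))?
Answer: 1/31141720 ≈ 3.2111e-8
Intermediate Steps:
1/(J(-87) + (4731 + 1185)*(4193 + y)) = 1/((-17 - 87) + (4731 + 1185)*(4193 + 1071)) = 1/(-104 + 5916*5264) = 1/(-104 + 31141824) = 1/31141720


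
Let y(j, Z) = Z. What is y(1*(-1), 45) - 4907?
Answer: -4862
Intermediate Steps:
y(1*(-1), 45) - 4907 = 45 - 4907 = -4862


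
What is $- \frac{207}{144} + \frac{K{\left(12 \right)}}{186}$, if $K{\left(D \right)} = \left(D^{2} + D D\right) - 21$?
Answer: $- \frac{1}{496} \approx -0.0020161$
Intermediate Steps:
$K{\left(D \right)} = -21 + 2 D^{2}$ ($K{\left(D \right)} = \left(D^{2} + D^{2}\right) - 21 = 2 D^{2} - 21 = -21 + 2 D^{2}$)
$- \frac{207}{144} + \frac{K{\left(12 \right)}}{186} = - \frac{207}{144} + \frac{-21 + 2 \cdot 12^{2}}{186} = \left(-207\right) \frac{1}{144} + \left(-21 + 2 \cdot 144\right) \frac{1}{186} = - \frac{23}{16} + \left(-21 + 288\right) \frac{1}{186} = - \frac{23}{16} + 267 \cdot \frac{1}{186} = - \frac{23}{16} + \frac{89}{62} = - \frac{1}{496}$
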